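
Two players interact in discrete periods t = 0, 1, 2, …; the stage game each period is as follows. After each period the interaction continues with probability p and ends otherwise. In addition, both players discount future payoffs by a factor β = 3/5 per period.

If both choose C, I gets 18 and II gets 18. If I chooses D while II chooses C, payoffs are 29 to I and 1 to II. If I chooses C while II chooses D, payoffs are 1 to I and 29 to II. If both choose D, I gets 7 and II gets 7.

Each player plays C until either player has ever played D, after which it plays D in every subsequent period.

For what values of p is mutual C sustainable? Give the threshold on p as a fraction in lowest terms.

With continuation probability p and discount β, the effective per-period discount factor is βp.
Grim-trigger IC: βp ≥ (29−18)/(29−7) = 1/2.
So p ≥ (1/2)/(3/5) = 5/6.

5/6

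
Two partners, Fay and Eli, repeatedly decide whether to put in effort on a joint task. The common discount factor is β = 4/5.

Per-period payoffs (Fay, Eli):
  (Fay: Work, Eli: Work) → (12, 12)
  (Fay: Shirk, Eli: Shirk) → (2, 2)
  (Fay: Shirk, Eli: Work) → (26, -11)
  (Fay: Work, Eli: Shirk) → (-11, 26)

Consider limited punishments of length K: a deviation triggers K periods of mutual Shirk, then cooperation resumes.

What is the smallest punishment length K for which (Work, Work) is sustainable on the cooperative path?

2

IC: β(1−β^K)/(1−β) ≥ (26−12)/(12−2) = 7/5.
With β = 4/5: need 1 − β^K ≥ 7/5·(1−4/5)/(4/5), i.e. β^K ≤ 0.6500.
Since (4/5)^1 = 0.8000 and (4/5)^2 = 0.6400, the smallest such K is 2.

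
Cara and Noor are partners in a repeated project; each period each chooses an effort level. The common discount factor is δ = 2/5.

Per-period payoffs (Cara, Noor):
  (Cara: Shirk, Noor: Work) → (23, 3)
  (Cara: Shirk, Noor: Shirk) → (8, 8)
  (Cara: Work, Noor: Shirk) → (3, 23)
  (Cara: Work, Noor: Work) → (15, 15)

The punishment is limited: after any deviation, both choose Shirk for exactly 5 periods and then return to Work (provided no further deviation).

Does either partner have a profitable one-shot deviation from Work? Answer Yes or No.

IC: δ+…+δ^5 ≥ (23−15)/(15−8) = 8/7.
At δ = 2/5: partial sum = 0.6598 < 1.1429. Cooperation not sustainable.

Yes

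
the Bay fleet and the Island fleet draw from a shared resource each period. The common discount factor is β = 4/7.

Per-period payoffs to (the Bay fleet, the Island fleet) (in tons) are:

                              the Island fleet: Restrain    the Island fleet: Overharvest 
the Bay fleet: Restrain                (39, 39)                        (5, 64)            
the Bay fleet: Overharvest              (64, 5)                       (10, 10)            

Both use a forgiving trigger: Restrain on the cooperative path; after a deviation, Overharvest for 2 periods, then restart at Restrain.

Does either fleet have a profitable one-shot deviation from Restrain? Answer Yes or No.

No

IC: β+…+β^2 ≥ (64−39)/(39−10) = 25/29.
At β = 4/7: partial sum = 0.8980 ≥ 0.8621. Cooperation sustainable.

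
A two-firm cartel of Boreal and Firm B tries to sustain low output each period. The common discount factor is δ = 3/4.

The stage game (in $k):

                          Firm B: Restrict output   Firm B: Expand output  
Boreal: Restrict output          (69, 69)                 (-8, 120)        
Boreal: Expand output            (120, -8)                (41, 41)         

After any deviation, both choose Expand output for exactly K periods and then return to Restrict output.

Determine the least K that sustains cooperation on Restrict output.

4

Need Σ_{k=1}^{K} δ^k ≥ (120−69)/(69−41) = 1.8214 at δ = 3/4.
At K = 3 the sum is 1.7344 < 1.8214; at K = 4 it is 2.0508 ≥ 1.8214.
So the minimum punishment length is K = 4.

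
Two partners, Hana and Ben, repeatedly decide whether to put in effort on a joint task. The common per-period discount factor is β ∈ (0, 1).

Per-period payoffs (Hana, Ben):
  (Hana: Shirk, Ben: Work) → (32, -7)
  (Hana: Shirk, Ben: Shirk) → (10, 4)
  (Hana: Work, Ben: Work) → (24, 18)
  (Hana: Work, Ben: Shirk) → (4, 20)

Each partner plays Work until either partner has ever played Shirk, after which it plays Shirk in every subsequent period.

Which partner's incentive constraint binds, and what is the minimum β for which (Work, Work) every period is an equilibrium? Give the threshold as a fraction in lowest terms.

For Hana: deviation gain 32−24 = 8, per-period punishment loss 24−10 = 14. IC gives β ≥ 8/22 = 4/11.
For Ben: gain 2, loss 14 per period, so β ≥ 2/16 = 1/8.
The tighter constraint is Hana's, so cooperation needs β ≥ 4/11.

Hana; β ≥ 4/11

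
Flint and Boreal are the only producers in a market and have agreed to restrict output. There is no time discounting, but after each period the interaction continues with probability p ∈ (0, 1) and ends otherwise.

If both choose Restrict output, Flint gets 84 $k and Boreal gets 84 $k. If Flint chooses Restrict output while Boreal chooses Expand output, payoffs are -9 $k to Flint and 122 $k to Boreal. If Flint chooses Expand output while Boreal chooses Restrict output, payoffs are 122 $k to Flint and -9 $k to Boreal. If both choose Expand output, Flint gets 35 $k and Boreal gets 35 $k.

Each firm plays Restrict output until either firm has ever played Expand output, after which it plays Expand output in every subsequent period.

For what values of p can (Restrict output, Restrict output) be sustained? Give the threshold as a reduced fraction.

38/87

With no time discounting, the continuation probability p plays the role of the discount factor.
Grim-trigger IC: 84/(1−p) ≥ 122 + 35p/(1−p) ⇒ p ≥ (122−84)/(122−35) = 38/87.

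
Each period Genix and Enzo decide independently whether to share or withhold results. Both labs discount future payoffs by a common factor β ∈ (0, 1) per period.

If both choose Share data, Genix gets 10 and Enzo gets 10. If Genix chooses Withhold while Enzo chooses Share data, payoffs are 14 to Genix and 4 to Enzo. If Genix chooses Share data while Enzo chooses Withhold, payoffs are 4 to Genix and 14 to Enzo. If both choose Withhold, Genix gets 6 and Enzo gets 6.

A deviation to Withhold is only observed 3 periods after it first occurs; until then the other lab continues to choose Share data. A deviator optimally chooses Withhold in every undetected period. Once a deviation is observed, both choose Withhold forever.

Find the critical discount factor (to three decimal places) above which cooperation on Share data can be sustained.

The best deviation is to choose Withhold for all 3 undetected periods, earning 14 each, then 6 forever once detected.
Deviation value: 14(1−β^3)/(1−β) + 6β^3/(1−β); cooperation value: 10/(1−β).
IC: 10 ≥ 14(1−β^3) + 6β^3 = 14 − 8β^3.
So β^3 ≥ 4/8 = 1/2, giving β ≥ (1/2)^(1/3) ≈ 0.794.

0.794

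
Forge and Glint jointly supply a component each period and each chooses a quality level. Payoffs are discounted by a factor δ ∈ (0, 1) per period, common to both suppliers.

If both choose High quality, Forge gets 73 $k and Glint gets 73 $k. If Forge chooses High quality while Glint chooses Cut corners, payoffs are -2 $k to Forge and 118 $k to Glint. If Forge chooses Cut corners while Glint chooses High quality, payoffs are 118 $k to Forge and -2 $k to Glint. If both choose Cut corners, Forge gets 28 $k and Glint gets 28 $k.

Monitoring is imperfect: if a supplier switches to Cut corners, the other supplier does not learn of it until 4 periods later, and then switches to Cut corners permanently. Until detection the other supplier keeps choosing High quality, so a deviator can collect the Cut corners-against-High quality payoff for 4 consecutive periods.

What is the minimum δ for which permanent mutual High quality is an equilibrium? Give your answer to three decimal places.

0.841

Deviating for the 4 undetected periods gains 118−73 = 45 per period over cooperation, then loses 73−28 = 45 per period forever once punishment starts.
Gain: 45(1 + δ + … + δ^3); loss: 45·δ^4/(1−δ).
No profitable deviation ⇔ 45(1−δ^4) ≤ 45·δ^4, i.e. δ^4 ≥ 45/(45+45) = 1/2.
Hence δ ≥ (1/2)^(1/4) ≈ 0.841.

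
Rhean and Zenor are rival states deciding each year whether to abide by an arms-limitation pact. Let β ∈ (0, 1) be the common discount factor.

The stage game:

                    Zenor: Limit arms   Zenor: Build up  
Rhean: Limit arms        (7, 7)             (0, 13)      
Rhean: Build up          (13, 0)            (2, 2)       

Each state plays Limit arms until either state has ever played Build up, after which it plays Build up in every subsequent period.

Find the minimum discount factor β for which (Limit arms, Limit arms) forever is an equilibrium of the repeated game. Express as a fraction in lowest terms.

Cooperation forever yields 7 each period: 7/(1−β).
Deviating yields 13 once, then 2 forever: 13 + 2β/(1−β).
No profitable deviation requires 7/(1−β) ≥ 13 + 2β/(1−β).
Multiplying by (1−β): 7 ≥ 13(1−β) + 2β = 13 − 11β.
So 11β ≥ 6, i.e. β ≥ 6/11.

6/11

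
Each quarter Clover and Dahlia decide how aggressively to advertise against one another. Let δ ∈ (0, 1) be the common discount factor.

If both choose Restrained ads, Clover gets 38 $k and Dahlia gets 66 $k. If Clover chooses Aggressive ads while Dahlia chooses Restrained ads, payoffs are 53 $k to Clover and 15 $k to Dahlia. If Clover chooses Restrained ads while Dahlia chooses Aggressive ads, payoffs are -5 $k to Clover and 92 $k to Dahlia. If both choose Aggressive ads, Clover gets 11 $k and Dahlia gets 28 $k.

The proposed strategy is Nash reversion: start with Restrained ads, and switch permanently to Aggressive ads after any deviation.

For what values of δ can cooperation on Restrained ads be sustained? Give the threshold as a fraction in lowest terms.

13/32

Clover's threshold: (53−38)/(53−11) = 5/14.
Dahlia's threshold: (92−66)/(92−28) = 13/32.
5/14 < 13/32, so Dahlia binds and δ* = 13/32.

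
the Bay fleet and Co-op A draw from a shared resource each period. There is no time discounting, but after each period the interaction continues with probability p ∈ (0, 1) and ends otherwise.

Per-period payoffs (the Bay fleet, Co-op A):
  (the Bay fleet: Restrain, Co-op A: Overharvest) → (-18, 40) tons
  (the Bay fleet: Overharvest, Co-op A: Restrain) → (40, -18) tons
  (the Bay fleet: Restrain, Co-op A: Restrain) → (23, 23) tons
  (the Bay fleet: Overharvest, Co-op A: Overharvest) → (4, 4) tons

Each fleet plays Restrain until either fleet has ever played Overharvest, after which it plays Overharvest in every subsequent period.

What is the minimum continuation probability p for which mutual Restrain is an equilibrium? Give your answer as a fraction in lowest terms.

With no time discounting, the continuation probability p plays the role of the discount factor.
Grim-trigger IC: 23/(1−p) ≥ 40 + 4p/(1−p) ⇒ p ≥ (40−23)/(40−4) = 17/36.

17/36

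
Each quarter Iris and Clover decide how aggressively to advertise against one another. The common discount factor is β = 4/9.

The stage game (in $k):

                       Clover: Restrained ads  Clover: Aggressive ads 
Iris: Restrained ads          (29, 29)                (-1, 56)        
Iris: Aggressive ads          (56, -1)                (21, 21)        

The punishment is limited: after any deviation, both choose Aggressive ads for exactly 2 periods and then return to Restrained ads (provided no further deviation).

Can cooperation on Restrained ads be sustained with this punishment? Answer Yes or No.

No

IC: β+…+β^2 ≥ (56−29)/(29−21) = 27/8.
At β = 4/9: partial sum = 0.6420 < 3.3750. Cooperation not sustainable.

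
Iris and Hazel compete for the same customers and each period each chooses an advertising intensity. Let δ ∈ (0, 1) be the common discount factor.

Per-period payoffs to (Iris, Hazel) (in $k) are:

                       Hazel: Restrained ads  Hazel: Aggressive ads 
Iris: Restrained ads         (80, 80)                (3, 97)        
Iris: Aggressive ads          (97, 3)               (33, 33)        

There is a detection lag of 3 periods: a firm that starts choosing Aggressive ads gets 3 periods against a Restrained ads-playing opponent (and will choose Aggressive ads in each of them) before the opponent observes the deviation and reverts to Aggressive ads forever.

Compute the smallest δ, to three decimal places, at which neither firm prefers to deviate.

A deviator earns 97 for 3 periods, then 33 forever; cooperating earns 80 forever. Multiplying the IC by (1−δ):
80 ≥ 97(1−δ^3) + 33δ^3, so 64·δ^3 ≥ 17 and δ^3 ≥ 17/64.
δ ≥ (17/64)^(1/3) ≈ 0.643.

0.643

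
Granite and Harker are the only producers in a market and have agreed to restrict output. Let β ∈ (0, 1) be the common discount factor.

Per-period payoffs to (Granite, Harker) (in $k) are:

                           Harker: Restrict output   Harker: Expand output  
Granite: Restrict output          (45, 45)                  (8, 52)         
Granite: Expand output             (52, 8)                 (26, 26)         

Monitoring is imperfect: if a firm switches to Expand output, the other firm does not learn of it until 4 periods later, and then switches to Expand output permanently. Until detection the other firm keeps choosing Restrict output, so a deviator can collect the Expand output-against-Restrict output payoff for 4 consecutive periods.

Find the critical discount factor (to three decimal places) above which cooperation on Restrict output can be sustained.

0.720

A deviator earns 52 for 4 periods, then 26 forever; cooperating earns 45 forever. Multiplying the IC by (1−β):
45 ≥ 52(1−β^4) + 26β^4, so 26·β^4 ≥ 7 and β^4 ≥ 7/26.
β ≥ (7/26)^(1/4) ≈ 0.720.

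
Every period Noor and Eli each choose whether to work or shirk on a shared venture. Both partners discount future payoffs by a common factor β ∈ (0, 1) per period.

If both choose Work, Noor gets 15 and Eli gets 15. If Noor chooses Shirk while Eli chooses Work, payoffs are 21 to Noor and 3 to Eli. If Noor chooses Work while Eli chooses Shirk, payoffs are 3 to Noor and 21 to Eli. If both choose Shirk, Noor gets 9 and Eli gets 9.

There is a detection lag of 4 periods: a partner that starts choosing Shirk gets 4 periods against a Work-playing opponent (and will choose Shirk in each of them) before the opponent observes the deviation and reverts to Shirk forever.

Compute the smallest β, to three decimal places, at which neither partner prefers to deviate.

Deviating for the 4 undetected periods gains 21−15 = 6 per period over cooperation, then loses 15−9 = 6 per period forever once punishment starts.
Gain: 6(1 + β + … + β^3); loss: 6·β^4/(1−β).
No profitable deviation ⇔ 6(1−β^4) ≤ 6·β^4, i.e. β^4 ≥ 6/(6+6) = 1/2.
Hence β ≥ (1/2)^(1/4) ≈ 0.841.

0.841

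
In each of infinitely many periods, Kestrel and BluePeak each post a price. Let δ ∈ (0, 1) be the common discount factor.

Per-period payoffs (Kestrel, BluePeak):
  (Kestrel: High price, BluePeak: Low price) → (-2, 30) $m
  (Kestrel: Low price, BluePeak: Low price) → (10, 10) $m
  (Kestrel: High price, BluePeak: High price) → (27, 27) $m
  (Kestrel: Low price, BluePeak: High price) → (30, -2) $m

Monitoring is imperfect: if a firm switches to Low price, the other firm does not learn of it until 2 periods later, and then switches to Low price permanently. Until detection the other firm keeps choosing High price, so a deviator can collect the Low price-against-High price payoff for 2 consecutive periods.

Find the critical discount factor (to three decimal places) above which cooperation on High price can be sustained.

Deviating for the 2 undetected periods gains 30−27 = 3 per period over cooperation, then loses 27−10 = 17 per period forever once punishment starts.
Gain: 3(1 + δ + … + δ^1); loss: 17·δ^2/(1−δ).
No profitable deviation ⇔ 3(1−δ^2) ≤ 17·δ^2, i.e. δ^2 ≥ 3/(3+17) = 3/20.
Hence δ ≥ (3/20)^(1/2) ≈ 0.387.

0.387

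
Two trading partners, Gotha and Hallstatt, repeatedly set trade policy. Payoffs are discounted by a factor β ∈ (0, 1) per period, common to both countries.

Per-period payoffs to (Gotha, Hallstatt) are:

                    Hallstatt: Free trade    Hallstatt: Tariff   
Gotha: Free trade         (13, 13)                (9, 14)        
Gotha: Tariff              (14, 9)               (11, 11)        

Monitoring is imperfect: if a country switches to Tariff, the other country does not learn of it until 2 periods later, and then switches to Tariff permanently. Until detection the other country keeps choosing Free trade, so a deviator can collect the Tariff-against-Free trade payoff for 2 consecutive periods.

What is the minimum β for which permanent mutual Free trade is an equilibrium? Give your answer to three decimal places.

A deviator earns 14 for 2 periods, then 11 forever; cooperating earns 13 forever. Multiplying the IC by (1−β):
13 ≥ 14(1−β^2) + 11β^2, so 3·β^2 ≥ 1 and β^2 ≥ 1/3.
β ≥ (1/3)^(1/2) ≈ 0.577.

0.577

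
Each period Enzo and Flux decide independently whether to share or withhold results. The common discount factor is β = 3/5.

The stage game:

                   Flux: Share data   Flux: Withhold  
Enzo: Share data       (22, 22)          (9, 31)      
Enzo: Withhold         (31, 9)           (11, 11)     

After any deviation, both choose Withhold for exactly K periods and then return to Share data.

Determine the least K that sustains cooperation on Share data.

2

No profitable deviation requires (22−11)(β+…+β^K) ≥ 31−22, i.e. β+…+β^K ≥ 9/11 ≈ 0.8182.
With β = 3/5, the partial sums are K=1: 0.6000, K=2: 0.9600.
K = 2 is the first length at which the sum reaches 0.8182.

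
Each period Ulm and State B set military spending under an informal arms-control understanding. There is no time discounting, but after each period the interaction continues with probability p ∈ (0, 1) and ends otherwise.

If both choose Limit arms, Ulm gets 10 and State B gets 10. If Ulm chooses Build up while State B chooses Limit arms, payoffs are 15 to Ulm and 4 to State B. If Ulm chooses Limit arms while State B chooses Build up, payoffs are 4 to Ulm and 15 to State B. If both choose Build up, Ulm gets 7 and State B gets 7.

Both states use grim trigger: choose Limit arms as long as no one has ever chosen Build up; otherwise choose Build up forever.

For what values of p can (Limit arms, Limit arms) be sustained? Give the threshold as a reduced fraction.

Expected cooperation value is 10 + p·10 + p²·10 + … = 10/(1−p); deviation gives 15 + p·7/(1−p).
10 ≥ 15(1−p) + 7p ⇒ 8p ≥ 5 ⇒ p ≥ 5/8.

5/8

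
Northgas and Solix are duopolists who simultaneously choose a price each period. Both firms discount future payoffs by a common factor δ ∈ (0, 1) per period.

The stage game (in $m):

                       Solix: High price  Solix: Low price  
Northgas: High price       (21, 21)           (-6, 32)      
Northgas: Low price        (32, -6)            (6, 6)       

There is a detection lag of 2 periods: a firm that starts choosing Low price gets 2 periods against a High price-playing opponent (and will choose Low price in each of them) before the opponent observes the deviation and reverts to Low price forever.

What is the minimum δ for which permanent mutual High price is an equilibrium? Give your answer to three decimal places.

0.650

A deviator earns 32 for 2 periods, then 6 forever; cooperating earns 21 forever. Multiplying the IC by (1−δ):
21 ≥ 32(1−δ^2) + 6δ^2, so 26·δ^2 ≥ 11 and δ^2 ≥ 11/26.
δ ≥ (11/26)^(1/2) ≈ 0.650.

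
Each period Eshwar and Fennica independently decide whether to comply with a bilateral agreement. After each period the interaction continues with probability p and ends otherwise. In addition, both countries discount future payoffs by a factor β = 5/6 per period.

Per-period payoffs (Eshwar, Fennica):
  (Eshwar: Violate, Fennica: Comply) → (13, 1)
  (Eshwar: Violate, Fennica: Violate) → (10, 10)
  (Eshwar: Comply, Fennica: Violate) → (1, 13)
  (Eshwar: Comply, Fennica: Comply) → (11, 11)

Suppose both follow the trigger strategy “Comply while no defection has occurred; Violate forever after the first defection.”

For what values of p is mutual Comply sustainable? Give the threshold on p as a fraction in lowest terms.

4/5

With continuation probability p and discount β, the effective per-period discount factor is βp.
Grim-trigger IC: βp ≥ (13−11)/(13−10) = 2/3.
So p ≥ (2/3)/(5/6) = 4/5.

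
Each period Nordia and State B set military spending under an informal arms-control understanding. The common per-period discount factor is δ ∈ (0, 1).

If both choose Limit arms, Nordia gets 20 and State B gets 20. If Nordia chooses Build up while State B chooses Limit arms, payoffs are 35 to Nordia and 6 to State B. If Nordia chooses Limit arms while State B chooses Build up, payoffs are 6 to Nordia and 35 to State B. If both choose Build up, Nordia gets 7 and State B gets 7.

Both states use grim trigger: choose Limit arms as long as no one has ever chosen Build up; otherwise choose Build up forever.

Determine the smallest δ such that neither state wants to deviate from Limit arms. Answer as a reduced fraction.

Cooperation forever yields 20 each period: 20/(1−δ).
Deviating yields 35 once, then 7 forever: 35 + 7δ/(1−δ).
No profitable deviation requires 20/(1−δ) ≥ 35 + 7δ/(1−δ).
Multiplying by (1−δ): 20 ≥ 35(1−δ) + 7δ = 35 − 28δ.
So 28δ ≥ 15, i.e. δ ≥ 15/28.

15/28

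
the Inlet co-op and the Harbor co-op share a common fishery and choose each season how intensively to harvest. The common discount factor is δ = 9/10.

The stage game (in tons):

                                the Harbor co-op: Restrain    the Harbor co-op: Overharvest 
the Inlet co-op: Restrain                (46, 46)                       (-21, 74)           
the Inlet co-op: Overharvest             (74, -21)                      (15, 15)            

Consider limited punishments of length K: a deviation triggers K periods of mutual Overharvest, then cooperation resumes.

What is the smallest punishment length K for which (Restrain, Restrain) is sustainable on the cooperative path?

2

No profitable deviation requires (46−15)(δ+…+δ^K) ≥ 74−46, i.e. δ+…+δ^K ≥ 28/31 ≈ 0.9032.
With δ = 9/10, the partial sums are K=1: 0.9000, K=2: 1.7100.
K = 2 is the first length at which the sum reaches 0.9032.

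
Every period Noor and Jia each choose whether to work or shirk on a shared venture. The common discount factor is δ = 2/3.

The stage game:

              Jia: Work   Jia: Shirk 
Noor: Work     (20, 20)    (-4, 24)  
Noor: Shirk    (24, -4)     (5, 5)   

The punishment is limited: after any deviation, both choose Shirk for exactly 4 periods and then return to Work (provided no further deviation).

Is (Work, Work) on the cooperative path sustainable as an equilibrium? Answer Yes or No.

Yes

A one-shot deviation gives 24 now, then 5 for 4 periods, then back to 20.
Gain from deviating: (24−20) today; loss: (20−5) in each of the next 4 periods.
No-deviation condition: (20−5)(δ+…+δ^4) ≥ 24−20, i.e. δ+…+δ^4 ≥ 4/15.
At δ = 2/3: δ+…+δ^4 = 1.6049 ≥ 0.2667.
So cooperation is sustainable.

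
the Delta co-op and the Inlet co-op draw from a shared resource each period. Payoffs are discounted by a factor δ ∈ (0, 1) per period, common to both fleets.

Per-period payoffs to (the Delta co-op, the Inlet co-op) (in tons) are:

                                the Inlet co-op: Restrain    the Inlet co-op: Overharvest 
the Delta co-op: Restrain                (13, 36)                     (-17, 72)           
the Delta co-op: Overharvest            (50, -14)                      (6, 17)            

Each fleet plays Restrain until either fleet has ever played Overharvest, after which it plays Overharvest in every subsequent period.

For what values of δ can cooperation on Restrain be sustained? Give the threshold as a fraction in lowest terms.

37/44

For the Delta co-op: deviation gain 50−13 = 37, per-period punishment loss 13−6 = 7. IC gives δ ≥ 37/44.
For the Inlet co-op: gain 36, loss 19 per period, so δ ≥ 36/55.
The tighter constraint is the Delta co-op's, so cooperation needs δ ≥ 37/44.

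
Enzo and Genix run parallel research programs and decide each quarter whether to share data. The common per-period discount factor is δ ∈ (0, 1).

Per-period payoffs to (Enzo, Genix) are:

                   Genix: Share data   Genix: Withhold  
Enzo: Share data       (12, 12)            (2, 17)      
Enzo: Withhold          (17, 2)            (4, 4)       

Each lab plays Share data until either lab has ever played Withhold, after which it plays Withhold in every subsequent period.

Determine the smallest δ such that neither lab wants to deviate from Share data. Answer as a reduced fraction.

5/13

One-period gain from deviating is 17 − 12 = 5. The loss is 12 − 4 = 8 in every subsequent period, with present value 8·δ/(1−δ).
Deviation is unprofitable when 8·δ/(1−δ) ≥ 5, i.e. δ/(1−δ) ≥ 5/8.
Equivalently δ ≥ 5/(5+8) = 5/13.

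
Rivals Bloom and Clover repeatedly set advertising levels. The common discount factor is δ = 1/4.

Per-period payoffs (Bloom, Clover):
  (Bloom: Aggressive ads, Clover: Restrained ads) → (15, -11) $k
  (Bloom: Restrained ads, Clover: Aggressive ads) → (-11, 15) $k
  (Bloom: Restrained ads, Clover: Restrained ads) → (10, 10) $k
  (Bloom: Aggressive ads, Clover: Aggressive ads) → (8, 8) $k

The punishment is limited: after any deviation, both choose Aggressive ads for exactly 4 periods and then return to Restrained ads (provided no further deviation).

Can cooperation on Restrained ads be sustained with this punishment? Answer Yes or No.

No

A one-shot deviation gives 15 now, then 8 for 4 periods, then back to 10.
Gain from deviating: (15−10) today; loss: (10−8) in each of the next 4 periods.
No-deviation condition: (10−8)(δ+…+δ^4) ≥ 15−10, i.e. δ+…+δ^4 ≥ 5/2.
At δ = 1/4: δ+…+δ^4 = 0.3320 < 2.5000.
So cooperation is not sustainable.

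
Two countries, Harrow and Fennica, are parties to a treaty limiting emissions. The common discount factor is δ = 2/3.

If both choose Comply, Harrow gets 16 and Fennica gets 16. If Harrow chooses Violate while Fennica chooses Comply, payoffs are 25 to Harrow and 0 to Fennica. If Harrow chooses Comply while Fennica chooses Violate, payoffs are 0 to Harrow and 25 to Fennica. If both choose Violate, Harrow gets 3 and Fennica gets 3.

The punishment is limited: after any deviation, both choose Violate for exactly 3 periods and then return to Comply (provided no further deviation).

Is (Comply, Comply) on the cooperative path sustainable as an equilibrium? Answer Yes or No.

Yes

Comparing payoff streams over the 4 periods until play realigns: cooperate → 16(1+δ+…+δ^3); deviate → 25 + 3(δ+…+δ^3).
Cooperation is sustained iff (16−3)(δ+…+δ^3) ≥ 25−16.
δ+…+δ^3 = 2/3·(1−(2/3)^3)/(1−2/3) = 1.4074, and (25−16)/(16−3) = 0.6923.
1.4074 ≥ 0.6923, so cooperation is sustainable.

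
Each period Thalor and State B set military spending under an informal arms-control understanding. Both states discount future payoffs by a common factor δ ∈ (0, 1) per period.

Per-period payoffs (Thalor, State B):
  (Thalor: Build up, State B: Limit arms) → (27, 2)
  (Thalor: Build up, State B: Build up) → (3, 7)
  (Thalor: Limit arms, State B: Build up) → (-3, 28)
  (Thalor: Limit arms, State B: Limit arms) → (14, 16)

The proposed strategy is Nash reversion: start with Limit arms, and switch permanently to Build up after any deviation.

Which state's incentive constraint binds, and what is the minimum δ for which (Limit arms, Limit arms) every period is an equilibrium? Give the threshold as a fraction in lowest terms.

Thalor's threshold: (27−14)/(27−3) = 13/24.
State B's threshold: (28−16)/(28−7) = 4/7.
13/24 < 4/7, so State B binds and δ* = 4/7.

State B; δ ≥ 4/7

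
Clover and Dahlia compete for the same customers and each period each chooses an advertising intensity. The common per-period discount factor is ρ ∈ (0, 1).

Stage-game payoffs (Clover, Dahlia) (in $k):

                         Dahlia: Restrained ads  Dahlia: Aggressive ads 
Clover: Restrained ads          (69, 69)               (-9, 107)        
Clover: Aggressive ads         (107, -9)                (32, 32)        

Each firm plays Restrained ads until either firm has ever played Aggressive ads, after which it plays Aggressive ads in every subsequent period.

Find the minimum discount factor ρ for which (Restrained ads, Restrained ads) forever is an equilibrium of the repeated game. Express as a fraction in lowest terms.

38/75

Under grim trigger the critical discount factor is (T−C)/(T−P) with T = 107, C = 69, P = 32.
ρ* = (107−69)/(107−32) = 38/75.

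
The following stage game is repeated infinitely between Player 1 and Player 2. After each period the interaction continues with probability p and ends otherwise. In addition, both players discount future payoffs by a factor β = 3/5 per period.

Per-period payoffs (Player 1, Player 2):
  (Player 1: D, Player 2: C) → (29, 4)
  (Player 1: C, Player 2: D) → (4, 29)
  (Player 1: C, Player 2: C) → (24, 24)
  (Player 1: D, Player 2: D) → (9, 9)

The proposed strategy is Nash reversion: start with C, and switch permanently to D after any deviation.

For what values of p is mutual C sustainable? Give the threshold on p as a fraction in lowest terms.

Expected continuation weight on next period's payoff is β·p = 3/5·p, which plays the role of the discount factor.
Cooperation requires 3/5·p ≥ (29−24)/(29−9) = 1/4, hence p ≥ 5/12.

5/12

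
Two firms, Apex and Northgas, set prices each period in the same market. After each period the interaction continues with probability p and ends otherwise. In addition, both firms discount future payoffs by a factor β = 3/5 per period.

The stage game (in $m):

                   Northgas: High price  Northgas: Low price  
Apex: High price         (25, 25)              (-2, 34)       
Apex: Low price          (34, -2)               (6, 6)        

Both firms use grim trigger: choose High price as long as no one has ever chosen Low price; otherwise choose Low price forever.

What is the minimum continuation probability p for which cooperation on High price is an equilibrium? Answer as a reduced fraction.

15/28

With continuation probability p and discount β, the effective per-period discount factor is βp.
Grim-trigger IC: βp ≥ (34−25)/(34−6) = 9/28.
So p ≥ (9/28)/(3/5) = 15/28.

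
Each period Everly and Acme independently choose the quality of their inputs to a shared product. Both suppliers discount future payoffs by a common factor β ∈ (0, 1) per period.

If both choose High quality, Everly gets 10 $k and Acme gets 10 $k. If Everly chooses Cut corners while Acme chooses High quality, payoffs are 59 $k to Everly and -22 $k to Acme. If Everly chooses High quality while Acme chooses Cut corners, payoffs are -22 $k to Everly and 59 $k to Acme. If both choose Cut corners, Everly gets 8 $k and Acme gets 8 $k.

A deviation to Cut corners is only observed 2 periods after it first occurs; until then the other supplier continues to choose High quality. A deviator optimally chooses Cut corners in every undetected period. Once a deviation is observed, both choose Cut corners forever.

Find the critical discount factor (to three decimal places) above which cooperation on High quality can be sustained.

The best deviation is to choose Cut corners for all 2 undetected periods, earning 59 each, then 8 forever once detected.
Deviation value: 59(1−β^2)/(1−β) + 8β^2/(1−β); cooperation value: 10/(1−β).
IC: 10 ≥ 59(1−β^2) + 8β^2 = 59 − 51β^2.
So β^2 ≥ 49/51, giving β ≥ (49/51)^(1/2) ≈ 0.980.

0.980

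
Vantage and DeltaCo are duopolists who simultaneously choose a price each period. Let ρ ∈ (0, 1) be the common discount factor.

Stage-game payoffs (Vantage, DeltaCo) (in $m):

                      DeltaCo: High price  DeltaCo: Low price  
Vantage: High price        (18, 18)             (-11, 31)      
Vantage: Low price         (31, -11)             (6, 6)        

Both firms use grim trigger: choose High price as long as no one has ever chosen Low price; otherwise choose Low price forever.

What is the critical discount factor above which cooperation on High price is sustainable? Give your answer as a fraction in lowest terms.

13/25

Under grim trigger the critical discount factor is (T−C)/(T−P) with T = 31, C = 18, P = 6.
ρ* = (31−18)/(31−6) = 13/25.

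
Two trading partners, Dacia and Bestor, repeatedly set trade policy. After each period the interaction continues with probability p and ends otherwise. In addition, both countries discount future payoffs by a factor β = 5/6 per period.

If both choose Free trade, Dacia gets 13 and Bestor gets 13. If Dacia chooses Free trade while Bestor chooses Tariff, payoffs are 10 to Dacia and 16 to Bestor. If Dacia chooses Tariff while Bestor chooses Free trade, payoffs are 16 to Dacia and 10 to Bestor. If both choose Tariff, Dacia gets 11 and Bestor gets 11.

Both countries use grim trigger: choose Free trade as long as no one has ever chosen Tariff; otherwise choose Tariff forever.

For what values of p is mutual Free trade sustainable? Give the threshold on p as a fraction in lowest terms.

18/25

Expected continuation weight on next period's payoff is β·p = 5/6·p, which plays the role of the discount factor.
Cooperation requires 5/6·p ≥ (16−13)/(16−11) = 3/5, hence p ≥ 18/25.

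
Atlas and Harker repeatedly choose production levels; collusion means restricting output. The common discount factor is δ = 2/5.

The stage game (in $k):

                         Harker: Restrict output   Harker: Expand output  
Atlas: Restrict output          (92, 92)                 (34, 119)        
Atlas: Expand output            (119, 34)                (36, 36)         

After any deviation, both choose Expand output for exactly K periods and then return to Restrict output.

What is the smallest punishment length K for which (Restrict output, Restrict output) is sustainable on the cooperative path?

No profitable deviation requires (92−36)(δ+…+δ^K) ≥ 119−92, i.e. δ+…+δ^K ≥ 27/56 ≈ 0.4821.
With δ = 2/5, the partial sums are K=1: 0.4000, K=2: 0.5600.
K = 2 is the first length at which the sum reaches 0.4821.

2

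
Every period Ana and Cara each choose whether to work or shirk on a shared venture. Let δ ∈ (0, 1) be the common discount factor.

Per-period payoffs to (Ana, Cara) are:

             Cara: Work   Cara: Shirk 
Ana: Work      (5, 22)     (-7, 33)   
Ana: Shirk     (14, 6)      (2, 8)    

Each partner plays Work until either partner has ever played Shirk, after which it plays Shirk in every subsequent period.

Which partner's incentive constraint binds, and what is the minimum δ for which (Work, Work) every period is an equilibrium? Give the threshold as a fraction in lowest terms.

Ana: cooperation gives 5 each period; deviation gives 14 once then 2 forever.
  5/(1−δ) ≥ 14 + 2δ/(1−δ) ⇒ δ ≥ 9/12 = 3/4.
Cara: cooperation gives 22 each period; deviation gives 33 once then 8 forever.
  δ ≥ 11/25.
Both must hold, so the binding constraint is Ana's: δ ≥ 3/4.

Ana; δ ≥ 3/4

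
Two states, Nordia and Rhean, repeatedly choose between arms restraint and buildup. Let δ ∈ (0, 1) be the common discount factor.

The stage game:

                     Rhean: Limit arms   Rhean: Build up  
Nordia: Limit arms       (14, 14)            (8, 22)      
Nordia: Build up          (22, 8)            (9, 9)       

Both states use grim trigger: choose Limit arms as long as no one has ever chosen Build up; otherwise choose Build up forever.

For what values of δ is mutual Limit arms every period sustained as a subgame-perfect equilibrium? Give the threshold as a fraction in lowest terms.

8/13

One-period gain from deviating is 22 − 14 = 8. The loss is 14 − 9 = 5 in every subsequent period, with present value 5·δ/(1−δ).
Deviation is unprofitable when 5·δ/(1−δ) ≥ 8, i.e. δ/(1−δ) ≥ 8/5.
Equivalently δ ≥ 8/(8+5) = 8/13.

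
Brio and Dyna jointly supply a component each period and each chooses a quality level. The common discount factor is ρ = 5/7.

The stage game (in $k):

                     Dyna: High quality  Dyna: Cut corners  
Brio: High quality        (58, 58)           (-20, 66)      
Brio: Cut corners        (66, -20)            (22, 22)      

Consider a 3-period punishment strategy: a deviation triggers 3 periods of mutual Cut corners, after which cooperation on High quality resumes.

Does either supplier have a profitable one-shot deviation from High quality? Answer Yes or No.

A one-shot deviation gives 66 now, then 22 for 3 periods, then back to 58.
Gain from deviating: (66−58) today; loss: (58−22) in each of the next 3 periods.
No-deviation condition: (58−22)(ρ+…+ρ^3) ≥ 66−58, i.e. ρ+…+ρ^3 ≥ 2/9.
At ρ = 5/7: ρ+…+ρ^3 = 1.5889 ≥ 0.2222.
So cooperation is sustainable.

No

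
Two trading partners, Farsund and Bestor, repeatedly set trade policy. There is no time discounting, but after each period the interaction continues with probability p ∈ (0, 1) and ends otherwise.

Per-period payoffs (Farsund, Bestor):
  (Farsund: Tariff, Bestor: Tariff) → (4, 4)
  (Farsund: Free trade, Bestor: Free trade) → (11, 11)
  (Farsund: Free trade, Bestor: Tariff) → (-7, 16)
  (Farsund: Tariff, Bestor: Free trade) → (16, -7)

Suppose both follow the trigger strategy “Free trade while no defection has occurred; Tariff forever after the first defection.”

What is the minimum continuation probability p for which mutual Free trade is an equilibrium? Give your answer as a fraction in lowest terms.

Expected cooperation value is 11 + p·11 + p²·11 + … = 11/(1−p); deviation gives 16 + p·4/(1−p).
11 ≥ 16(1−p) + 4p ⇒ 12p ≥ 5 ⇒ p ≥ 5/12.

5/12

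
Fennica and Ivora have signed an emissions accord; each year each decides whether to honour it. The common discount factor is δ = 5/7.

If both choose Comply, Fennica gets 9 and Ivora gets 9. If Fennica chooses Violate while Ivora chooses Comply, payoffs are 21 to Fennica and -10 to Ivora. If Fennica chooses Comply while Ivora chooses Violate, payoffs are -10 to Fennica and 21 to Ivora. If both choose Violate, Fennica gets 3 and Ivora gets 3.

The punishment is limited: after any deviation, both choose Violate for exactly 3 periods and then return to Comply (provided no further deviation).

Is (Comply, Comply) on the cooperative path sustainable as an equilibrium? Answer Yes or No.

IC: δ+…+δ^3 ≥ (21−9)/(9−3) = 2.
At δ = 5/7: partial sum = 1.5889 < 2.0000. Cooperation not sustainable.

No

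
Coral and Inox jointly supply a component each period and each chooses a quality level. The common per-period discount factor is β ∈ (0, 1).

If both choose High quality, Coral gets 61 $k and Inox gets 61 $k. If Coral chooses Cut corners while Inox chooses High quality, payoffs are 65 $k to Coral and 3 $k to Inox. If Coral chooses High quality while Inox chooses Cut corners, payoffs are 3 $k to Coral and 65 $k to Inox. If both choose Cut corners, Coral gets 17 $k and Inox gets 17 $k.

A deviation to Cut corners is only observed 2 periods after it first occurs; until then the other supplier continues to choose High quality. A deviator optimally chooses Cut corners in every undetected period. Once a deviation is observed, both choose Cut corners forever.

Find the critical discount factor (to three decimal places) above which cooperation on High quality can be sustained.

The best deviation is to choose Cut corners for all 2 undetected periods, earning 65 each, then 17 forever once detected.
Deviation value: 65(1−β^2)/(1−β) + 17β^2/(1−β); cooperation value: 61/(1−β).
IC: 61 ≥ 65(1−β^2) + 17β^2 = 65 − 48β^2.
So β^2 ≥ 4/48 = 1/12, giving β ≥ (1/12)^(1/2) ≈ 0.289.

0.289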